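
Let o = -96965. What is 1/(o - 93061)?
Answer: -1/190026 ≈ -5.2624e-6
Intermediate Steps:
1/(o - 93061) = 1/(-96965 - 93061) = 1/(-190026) = -1/190026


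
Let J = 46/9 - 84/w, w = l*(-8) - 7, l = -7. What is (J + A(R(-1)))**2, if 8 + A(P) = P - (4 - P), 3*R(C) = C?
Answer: 341056/3969 ≈ 85.930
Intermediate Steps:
R(C) = C/3
w = 49 (w = -7*(-8) - 7 = 56 - 7 = 49)
J = 214/63 (J = 46/9 - 84/49 = 46*(1/9) - 84*1/49 = 46/9 - 12/7 = 214/63 ≈ 3.3968)
A(P) = -12 + 2*P (A(P) = -8 + (P - (4 - P)) = -8 + (P + (-4 + P)) = -8 + (-4 + 2*P) = -12 + 2*P)
(J + A(R(-1)))**2 = (214/63 + (-12 + 2*((1/3)*(-1))))**2 = (214/63 + (-12 + 2*(-1/3)))**2 = (214/63 + (-12 - 2/3))**2 = (214/63 - 38/3)**2 = (-584/63)**2 = 341056/3969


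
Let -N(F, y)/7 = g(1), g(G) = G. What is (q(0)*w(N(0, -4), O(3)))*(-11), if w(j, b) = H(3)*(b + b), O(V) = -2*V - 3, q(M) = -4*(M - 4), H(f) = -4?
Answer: -12672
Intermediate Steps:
q(M) = 16 - 4*M (q(M) = -4*(-4 + M) = 16 - 4*M)
O(V) = -3 - 2*V
N(F, y) = -7 (N(F, y) = -7*1 = -7)
w(j, b) = -8*b (w(j, b) = -4*(b + b) = -8*b)
(q(0)*w(N(0, -4), O(3)))*(-11) = ((16 - 4*0)*(-8*(-3 - 2*3)))*(-11) = ((16 + 0)*(-8*(-3 - 6)))*(-11) = (16*(-8*(-9)))*(-11) = (16*72)*(-11) = 1152*(-11) = -12672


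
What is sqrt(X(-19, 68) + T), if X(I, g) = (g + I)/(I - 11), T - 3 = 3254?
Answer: sqrt(2929830)/30 ≈ 57.056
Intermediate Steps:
T = 3257 (T = 3 + 3254 = 3257)
X(I, g) = (I + g)/(-11 + I)
sqrt(X(-19, 68) + T) = sqrt((-19 + 68)/(-11 - 19) + 3257) = sqrt(49/(-30) + 3257) = sqrt(-1/30*49 + 3257) = sqrt(-49/30 + 3257) = sqrt(97661/30) = sqrt(2929830)/30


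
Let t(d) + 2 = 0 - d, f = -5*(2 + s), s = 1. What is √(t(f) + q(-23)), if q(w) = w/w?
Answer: √14 ≈ 3.7417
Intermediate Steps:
q(w) = 1
f = -15 (f = -5*(2 + 1) = -5*3 = -15)
t(d) = -2 - d (t(d) = -2 + (0 - d) = -2 - d)
√(t(f) + q(-23)) = √((-2 - 1*(-15)) + 1) = √((-2 + 15) + 1) = √(13 + 1) = √14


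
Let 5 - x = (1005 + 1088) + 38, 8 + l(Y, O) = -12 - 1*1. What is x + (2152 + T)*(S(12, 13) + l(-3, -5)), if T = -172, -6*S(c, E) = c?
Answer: -47666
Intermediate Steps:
S(c, E) = -c/6
l(Y, O) = -21 (l(Y, O) = -8 + (-12 - 1*1) = -8 + (-12 - 1) = -8 - 13 = -21)
x = -2126 (x = 5 - ((1005 + 1088) + 38) = 5 - (2093 + 38) = 5 - 1*2131 = 5 - 2131 = -2126)
x + (2152 + T)*(S(12, 13) + l(-3, -5)) = -2126 + (2152 - 172)*(-1/6*12 - 21) = -2126 + 1980*(-2 - 21) = -2126 + 1980*(-23) = -2126 - 45540 = -47666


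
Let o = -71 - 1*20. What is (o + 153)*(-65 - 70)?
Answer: -8370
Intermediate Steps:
o = -91 (o = -71 - 20 = -91)
(o + 153)*(-65 - 70) = (-91 + 153)*(-65 - 70) = 62*(-135) = -8370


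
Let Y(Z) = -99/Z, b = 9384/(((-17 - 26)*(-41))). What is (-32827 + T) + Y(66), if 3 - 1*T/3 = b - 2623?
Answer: -88031767/3526 ≈ -24966.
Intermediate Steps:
b = 9384/1763 (b = 9384/((-43*(-41))) = 9384/1763 ≈ 5.3227)
T = 13860762/1763 (T = 9 - 3*(9384/1763 - 2623) = 9 - 3*(-4614965/1763) = 9 + 13844895/1763 = 13860762/1763 ≈ 7862.0)
(-32827 + T) + Y(66) = (-32827 + 13860762/1763) - 99/66 = -44013239/1763 - 99*1/66 = -44013239/1763 - 3/2 = -88031767/3526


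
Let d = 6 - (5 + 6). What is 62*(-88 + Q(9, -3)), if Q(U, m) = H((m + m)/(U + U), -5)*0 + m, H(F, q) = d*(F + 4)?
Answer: -5642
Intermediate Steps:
d = -5 (d = 6 - 1*11 = 6 - 11 = -5)
H(F, q) = -20 - 5*F (H(F, q) = -5*(F + 4) = -5*(4 + F) = -20 - 5*F)
Q(U, m) = m (Q(U, m) = (-20 - 5*(m + m)/(U + U))*0 + m = (-20 - 5*2*m/(2*U))*0 + m = (-20 - 5*2*m*1/(2*U))*0 + m = (-20 - 5*m/U)*0 + m = 0 + m = m)
62*(-88 + Q(9, -3)) = 62*(-88 - 3) = 62*(-91) = -5642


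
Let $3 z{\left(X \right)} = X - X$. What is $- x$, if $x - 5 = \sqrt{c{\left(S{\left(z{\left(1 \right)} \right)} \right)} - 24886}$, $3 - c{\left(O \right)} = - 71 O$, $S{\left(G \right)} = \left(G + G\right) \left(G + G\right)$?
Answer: $-5 - i \sqrt{24883} \approx -5.0 - 157.74 i$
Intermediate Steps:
$z{\left(X \right)} = 0$ ($z{\left(X \right)} = \frac{X - X}{3} = \frac{1}{3} \cdot 0 = 0$)
$S{\left(G \right)} = 4 G^{2}$ ($S{\left(G \right)} = 2 G 2 G = 4 G^{2}$)
$c{\left(O \right)} = 3 + 71 O$ ($c{\left(O \right)} = 3 - - 71 O = 3 + 71 O$)
$x = 5 + i \sqrt{24883}$ ($x = 5 + \sqrt{\left(3 + 71 \cdot 4 \cdot 0^{2}\right) - 24886} = 5 + \sqrt{\left(3 + 71 \cdot 4 \cdot 0\right) - 24886} = 5 + \sqrt{\left(3 + 71 \cdot 0\right) - 24886} = 5 + \sqrt{\left(3 + 0\right) - 24886} = 5 + \sqrt{3 - 24886} = 5 + \sqrt{-24883} = 5 + i \sqrt{24883} \approx 5.0 + 157.74 i$)
$- x = - (5 + i \sqrt{24883}) = -5 - i \sqrt{24883}$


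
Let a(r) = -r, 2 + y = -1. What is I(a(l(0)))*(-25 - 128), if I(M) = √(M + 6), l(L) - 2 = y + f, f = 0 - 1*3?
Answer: -153*√10 ≈ -483.83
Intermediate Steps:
y = -3 (y = -2 - 1 = -3)
f = -3 (f = 0 - 3 = -3)
l(L) = -4 (l(L) = 2 + (-3 - 3) = 2 - 6 = -4)
I(M) = √(6 + M)
I(a(l(0)))*(-25 - 128) = √(6 - 1*(-4))*(-25 - 128) = √(6 + 4)*(-153) = √10*(-153) = -153*√10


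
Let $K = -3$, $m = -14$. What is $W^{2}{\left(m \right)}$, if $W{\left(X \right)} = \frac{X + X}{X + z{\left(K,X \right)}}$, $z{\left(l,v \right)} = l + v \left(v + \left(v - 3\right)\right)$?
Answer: $\frac{784}{173889} \approx 0.0045086$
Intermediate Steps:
$z{\left(l,v \right)} = l + v \left(-3 + 2 v\right)$ ($z{\left(l,v \right)} = l + v \left(v + \left(-3 + v\right)\right) = l + v \left(-3 + 2 v\right)$)
$W{\left(X \right)} = \frac{2 X}{-3 - 2 X + 2 X^{2}}$ ($W{\left(X \right)} = \frac{X + X}{X - \left(3 - 2 X^{2} + 3 X\right)} = \frac{2 X}{-3 - 2 X + 2 X^{2}}$)
$W^{2}{\left(m \right)} = \left(2 \left(-14\right) \frac{1}{-3 - -28 + 2 \left(-14\right)^{2}}\right)^{2} = \left(2 \left(-14\right) \frac{1}{-3 + 28 + 2 \cdot 196}\right)^{2} = \left(2 \left(-14\right) \frac{1}{-3 + 28 + 392}\right)^{2} = \left(2 \left(-14\right) \frac{1}{417}\right)^{2} = \left(- \frac{28}{417}\right)^{2} = \frac{784}{173889}$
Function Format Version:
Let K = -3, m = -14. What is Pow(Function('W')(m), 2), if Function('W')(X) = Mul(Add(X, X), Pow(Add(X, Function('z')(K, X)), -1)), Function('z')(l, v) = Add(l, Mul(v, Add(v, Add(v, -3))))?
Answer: Rational(784, 173889) ≈ 0.0045086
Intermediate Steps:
Function('z')(l, v) = Add(l, Mul(v, Add(-3, Mul(2, v)))) (Function('z')(l, v) = Add(l, Mul(v, Add(v, Add(-3, v)))) = Add(l, Mul(v, Add(-3, Mul(2, v)))))
Function('W')(X) = Mul(2, X, Pow(Add(-3, Mul(-2, X), Mul(2, Pow(X, 2))), -1)) (Function('W')(X) = Mul(Add(X, X), Pow(Add(X, Add(-3, Mul(-3, X), Mul(2, Pow(X, 2)))), -1)) = Mul(Mul(2, X), Pow(Add(-3, Mul(-2, X), Mul(2, Pow(X, 2))), -1)) = Mul(2, X, Pow(Add(-3, Mul(-2, X), Mul(2, Pow(X, 2))), -1)))
Pow(Function('W')(m), 2) = Pow(Mul(2, -14, Pow(Add(-3, Mul(-2, -14), Mul(2, Pow(-14, 2))), -1)), 2) = Pow(Mul(2, -14, Pow(Add(-3, 28, Mul(2, 196)), -1)), 2) = Pow(Mul(2, -14, Pow(Add(-3, 28, 392), -1)), 2) = Pow(Mul(2, -14, Pow(417, -1)), 2) = Pow(Mul(2, -14, Rational(1, 417)), 2) = Pow(Rational(-28, 417), 2) = Rational(784, 173889)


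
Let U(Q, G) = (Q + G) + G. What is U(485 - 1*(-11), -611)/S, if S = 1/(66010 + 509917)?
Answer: -418123002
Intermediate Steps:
U(Q, G) = Q + 2*G (U(Q, G) = (G + Q) + G = Q + 2*G)
S = 1/575927 ≈ 1.7363e-6
U(485 - 1*(-11), -611)/S = ((485 - 1*(-11)) + 2*(-611))/(1/575927) = ((485 + 11) - 1222)*575927 = (496 - 1222)*575927 = -726*575927 = -418123002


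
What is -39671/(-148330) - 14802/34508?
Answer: -103326724/639821455 ≈ -0.16149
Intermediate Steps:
-39671/(-148330) - 14802/34508 = -39671*(-1/148330) - 14802*1/34508 = 39671/148330 - 7401/17254 = -103326724/639821455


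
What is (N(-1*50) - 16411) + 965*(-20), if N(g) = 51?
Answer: -35660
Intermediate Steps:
(N(-1*50) - 16411) + 965*(-20) = (51 - 16411) + 965*(-20) = -16360 - 19300 = -35660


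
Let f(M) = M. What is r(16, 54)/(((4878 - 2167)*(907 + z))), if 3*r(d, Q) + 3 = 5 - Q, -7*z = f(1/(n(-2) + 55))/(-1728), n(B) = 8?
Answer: -13208832/1873782302807 ≈ -7.0493e-6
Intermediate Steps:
z = 1/762048 (z = -1/(7*(8 + 55)*(-1728)) = -(-1)/(7*63*1728) = -(-1)/(441*1728) = -1/7*(-1/108864) = 1/762048 ≈ 1.3123e-6)
r(d, Q) = 2/3 - Q/3 (r(d, Q) = -1 + (5 - Q)/3 = -1 + (5/3 - Q/3) = 2/3 - Q/3)
r(16, 54)/(((4878 - 2167)*(907 + z))) = (2/3 - 1/3*54)/(((4878 - 2167)*(907 + 1/762048))) = (2/3 - 18)/((2711*(691177537/762048))) = -52/(3*1873782302807/762048) = -52/3*762048/1873782302807 = -13208832/1873782302807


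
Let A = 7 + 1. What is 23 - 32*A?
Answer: -233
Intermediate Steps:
A = 8
23 - 32*A = 23 - 32*8 = 23 - 256 = -233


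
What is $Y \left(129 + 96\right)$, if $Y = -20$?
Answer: $-4500$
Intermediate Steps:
$Y \left(129 + 96\right) = - 20 \left(129 + 96\right) = \left(-20\right) 225 = -4500$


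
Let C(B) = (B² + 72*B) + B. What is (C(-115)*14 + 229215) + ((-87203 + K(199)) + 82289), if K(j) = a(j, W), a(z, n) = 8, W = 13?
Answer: 291929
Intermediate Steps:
C(B) = B² + 73*B
K(j) = 8
(C(-115)*14 + 229215) + ((-87203 + K(199)) + 82289) = (-115*(73 - 115)*14 + 229215) + ((-87203 + 8) + 82289) = (-115*(-42)*14 + 229215) + (-87195 + 82289) = (4830*14 + 229215) - 4906 = (67620 + 229215) - 4906 = 296835 - 4906 = 291929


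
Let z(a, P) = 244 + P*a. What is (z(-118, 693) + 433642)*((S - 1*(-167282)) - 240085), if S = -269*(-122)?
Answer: -14079198320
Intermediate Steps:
S = 32818
(z(-118, 693) + 433642)*((S - 1*(-167282)) - 240085) = ((244 + 693*(-118)) + 433642)*((32818 - 1*(-167282)) - 240085) = ((244 - 81774) + 433642)*((32818 + 167282) - 240085) = (-81530 + 433642)*(200100 - 240085) = 352112*(-39985) = -14079198320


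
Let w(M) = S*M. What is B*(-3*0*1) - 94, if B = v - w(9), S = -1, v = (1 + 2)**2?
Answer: -94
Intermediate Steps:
v = 9 (v = 3**2 = 9)
w(M) = -M
B = 18 (B = 9 - (-1)*9 = 9 - 1*(-9) = 9 + 9 = 18)
B*(-3*0*1) - 94 = 18*(-3*0*1) - 94 = 18*(0*1) - 94 = 18*0 - 94 = 0 - 94 = -94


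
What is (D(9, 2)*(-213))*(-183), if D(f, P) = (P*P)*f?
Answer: 1403244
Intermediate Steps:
D(f, P) = f*P**2 (D(f, P) = P**2*f = f*P**2)
(D(9, 2)*(-213))*(-183) = ((9*2**2)*(-213))*(-183) = ((9*4)*(-213))*(-183) = (36*(-213))*(-183) = -7668*(-183) = 1403244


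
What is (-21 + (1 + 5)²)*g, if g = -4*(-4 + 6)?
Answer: -120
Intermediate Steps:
g = -8 (g = -4*2 = -8)
(-21 + (1 + 5)²)*g = (-21 + (1 + 5)²)*(-8) = (-21 + 6²)*(-8) = (-21 + 36)*(-8) = 15*(-8) = -120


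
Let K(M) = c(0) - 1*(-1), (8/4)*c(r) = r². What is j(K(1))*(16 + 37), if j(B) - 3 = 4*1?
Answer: 371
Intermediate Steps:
c(r) = r²/2
K(M) = 1 (K(M) = (½)*0² - 1*(-1) = (½)*0 + 1 = 0 + 1 = 1)
j(B) = 7 (j(B) = 3 + 4*1 = 3 + 4 = 7)
j(K(1))*(16 + 37) = 7*(16 + 37) = 7*53 = 371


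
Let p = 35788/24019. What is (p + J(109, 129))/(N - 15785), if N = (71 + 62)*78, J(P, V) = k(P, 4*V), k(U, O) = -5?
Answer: 84307/129966809 ≈ 0.00064868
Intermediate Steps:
J(P, V) = -5
N = 10374 (N = 133*78 = 10374)
p = 35788/24019 (p = 35788*(1/24019) = 35788/24019 ≈ 1.4900)
(p + J(109, 129))/(N - 15785) = (35788/24019 - 5)/(10374 - 15785) = -84307/24019/(-5411) = -84307/24019*(-1/5411) = 84307/129966809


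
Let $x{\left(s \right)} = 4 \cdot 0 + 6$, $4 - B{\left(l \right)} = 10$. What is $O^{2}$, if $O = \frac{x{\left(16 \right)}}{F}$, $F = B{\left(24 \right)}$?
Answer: $1$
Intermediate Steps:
$B{\left(l \right)} = -6$ ($B{\left(l \right)} = 4 - 10 = -6$)
$x{\left(s \right)} = 6$ ($x{\left(s \right)} = 0 + 6 = 6$)
$F = -6$
$O = -1$ ($O = \frac{6}{-6} = 6 \left(- \frac{1}{6}\right) = -1$)
$O^{2} = \left(-1\right)^{2} = 1$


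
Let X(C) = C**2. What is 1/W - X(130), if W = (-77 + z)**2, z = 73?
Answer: -270399/16 ≈ -16900.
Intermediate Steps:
W = 16 (W = (-77 + 73)**2 = (-4)**2 = 16)
1/W - X(130) = 1/16 - 1*130**2 = 1/16 - 1*16900 = 1/16 - 16900 = -270399/16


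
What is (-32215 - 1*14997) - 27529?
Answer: -74741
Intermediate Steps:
(-32215 - 1*14997) - 27529 = (-32215 - 14997) - 27529 = -47212 - 27529 = -74741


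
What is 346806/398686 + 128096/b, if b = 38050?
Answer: 16066512539/3792500575 ≈ 4.2364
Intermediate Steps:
346806/398686 + 128096/b = 346806/398686 + 128096/38050 = 346806*(1/398686) + 128096*(1/38050) = 173403/199343 + 64048/19025 = 16066512539/3792500575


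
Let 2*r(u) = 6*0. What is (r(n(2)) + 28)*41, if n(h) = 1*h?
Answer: 1148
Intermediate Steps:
n(h) = h
r(u) = 0 (r(u) = (6*0)/2 = (½)*0 = 0)
(r(n(2)) + 28)*41 = (0 + 28)*41 = 28*41 = 1148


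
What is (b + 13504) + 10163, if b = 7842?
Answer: 31509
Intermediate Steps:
(b + 13504) + 10163 = (7842 + 13504) + 10163 = 21346 + 10163 = 31509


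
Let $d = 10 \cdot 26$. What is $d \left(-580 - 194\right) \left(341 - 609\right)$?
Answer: $53932320$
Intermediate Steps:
$d = 260$
$d \left(-580 - 194\right) \left(341 - 609\right) = 260 \left(-580 - 194\right) \left(341 - 609\right) = 260 \left(\left(-774\right) \left(-268\right)\right) = 260 \cdot 207432 = 53932320$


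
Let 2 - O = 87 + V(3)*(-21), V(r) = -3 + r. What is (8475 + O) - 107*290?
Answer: -22640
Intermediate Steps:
O = -85 (O = 2 - (87 + (-3 + 3)*(-21)) = 2 - (87 + 0*(-21)) = 2 - (87 + 0) = 2 - 1*87 = 2 - 87 = -85)
(8475 + O) - 107*290 = (8475 - 85) - 107*290 = 8390 - 31030 = -22640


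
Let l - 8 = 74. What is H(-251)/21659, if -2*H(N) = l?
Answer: -41/21659 ≈ -0.0018930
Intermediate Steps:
l = 82 (l = 8 + 74 = 82)
H(N) = -41 (H(N) = -1/2*82 = -41)
H(-251)/21659 = -41/21659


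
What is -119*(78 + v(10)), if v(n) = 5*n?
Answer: -15232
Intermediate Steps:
-119*(78 + v(10)) = -119*(78 + 5*10) = -119*(78 + 50) = -119*128 = -15232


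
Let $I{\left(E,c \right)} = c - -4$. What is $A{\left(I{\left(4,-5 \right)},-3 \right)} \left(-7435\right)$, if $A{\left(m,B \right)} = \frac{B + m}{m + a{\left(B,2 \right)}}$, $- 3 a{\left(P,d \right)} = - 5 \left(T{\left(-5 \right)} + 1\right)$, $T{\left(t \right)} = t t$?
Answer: $\frac{89220}{127} \approx 702.52$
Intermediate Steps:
$T{\left(t \right)} = t^{2}$
$a{\left(P,d \right)} = \frac{130}{3}$ ($a{\left(P,d \right)} = - \frac{\left(-5\right) \left(\left(-5\right)^{2} + 1\right)}{3} = - \frac{\left(-5\right) \left(25 + 1\right)}{3} = - \frac{\left(-5\right) 26}{3} = \left(- \frac{1}{3}\right) \left(-130\right) = \frac{130}{3}$)
$I{\left(E,c \right)} = 4 + c$ ($I{\left(E,c \right)} = c + 4 = 4 + c$)
$A{\left(m,B \right)} = \frac{B + m}{\frac{130}{3} + m}$ ($A{\left(m,B \right)} = \frac{B + m}{m + \frac{130}{3}} = \frac{B + m}{\frac{130}{3} + m}$)
$A{\left(I{\left(4,-5 \right)},-3 \right)} \left(-7435\right) = \frac{3 \left(-3 + \left(4 - 5\right)\right)}{130 + 3 \left(4 - 5\right)} \left(-7435\right) = \frac{3 \left(-3 - 1\right)}{130 + 3 \left(-1\right)} \left(-7435\right) = 3 \frac{1}{130 - 3} \left(-4\right) \left(-7435\right) = 3 \cdot \frac{1}{127} \left(-4\right) \left(-7435\right) = \left(- \frac{12}{127}\right) \left(-7435\right) = \frac{89220}{127}$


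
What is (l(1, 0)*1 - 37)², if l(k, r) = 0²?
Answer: 1369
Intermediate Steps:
l(k, r) = 0
(l(1, 0)*1 - 37)² = (0*1 - 37)² = (0 - 37)² = (-37)² = 1369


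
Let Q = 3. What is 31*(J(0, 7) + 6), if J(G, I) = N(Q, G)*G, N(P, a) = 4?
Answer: 186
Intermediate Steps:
J(G, I) = 4*G
31*(J(0, 7) + 6) = 31*(4*0 + 6) = 31*(0 + 6) = 31*6 = 186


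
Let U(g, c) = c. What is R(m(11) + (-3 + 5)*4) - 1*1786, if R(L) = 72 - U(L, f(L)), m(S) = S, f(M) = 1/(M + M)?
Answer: -65133/38 ≈ -1714.0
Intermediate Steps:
f(M) = 1/(2*M)
R(L) = 72 - 1/(2*L)
R(m(11) + (-3 + 5)*4) - 1*1786 = (72 - 1/(2*(11 + (-3 + 5)*4))) - 1*1786 = (72 - 1/(2*(11 + 2*4))) - 1786 = (72 - 1/(2*(11 + 8))) - 1786 = (72 - 1/2/19) - 1786 = (72 - 1/2*1/19) - 1786 = (72 - 1/38) - 1786 = 2735/38 - 1786 = -65133/38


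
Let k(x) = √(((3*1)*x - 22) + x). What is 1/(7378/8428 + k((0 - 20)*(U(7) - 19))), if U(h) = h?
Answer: -317254/339657223 + 362404*√938/339657223 ≈ 0.031744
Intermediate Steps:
k(x) = √(-22 + 4*x) (k(x) = √((3*x - 22) + x) = √((-22 + 3*x) + x) = √(-22 + 4*x))
1/(7378/8428 + k((0 - 20)*(U(7) - 19))) = 1/(7378/8428 + √(-22 + 4*((0 - 20)*(7 - 19)))) = 1/(7378*(1/8428) + √(-22 + 4*(-20*(-12)))) = 1/(527/602 + √(-22 + 4*240)) = 1/(527/602 + √(-22 + 960)) = 1/(527/602 + √938)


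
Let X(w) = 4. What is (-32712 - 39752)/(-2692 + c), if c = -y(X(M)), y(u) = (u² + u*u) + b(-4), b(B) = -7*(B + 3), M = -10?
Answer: 72464/2731 ≈ 26.534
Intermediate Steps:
b(B) = -21 - 7*B (b(B) = -7*(3 + B) = -21 - 7*B)
y(u) = 7 + 2*u² (y(u) = (u² + u*u) + (-21 - 7*(-4)) = (u² + u²) + (-21 + 28) = 2*u² + 7 = 7 + 2*u²)
c = -39 (c = -(7 + 2*4²) = -(7 + 2*16) = -(7 + 32) = -1*39 = -39)
(-32712 - 39752)/(-2692 + c) = (-32712 - 39752)/(-2692 - 39) = -72464/(-2731) = -72464*(-1/2731) = 72464/2731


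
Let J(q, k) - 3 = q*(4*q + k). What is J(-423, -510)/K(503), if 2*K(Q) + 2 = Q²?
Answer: 1862898/253007 ≈ 7.3630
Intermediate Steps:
K(Q) = -1 + Q²/2
J(q, k) = 3 + q*(k + 4*q) (J(q, k) = 3 + q*(4*q + k) = 3 + q*(k + 4*q))
J(-423, -510)/K(503) = (3 + 4*(-423)² - 510*(-423))/(-1 + (½)*503²) = (3 + 4*178929 + 215730)/(-1 + (½)*253009) = (3 + 715716 + 215730)/(-1 + 253009/2) = 931449/(253007/2) = 931449*(2/253007) = 1862898/253007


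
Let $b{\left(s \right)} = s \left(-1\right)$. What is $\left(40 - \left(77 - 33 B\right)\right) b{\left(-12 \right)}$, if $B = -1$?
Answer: $-840$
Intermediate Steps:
$b{\left(s \right)} = - s$
$\left(40 - \left(77 - 33 B\right)\right) b{\left(-12 \right)} = \left(40 - \left(77 - -33\right)\right) \left(\left(-1\right) \left(-12\right)\right) = \left(40 - 110\right) 12 = \left(-70\right) 12 = -840$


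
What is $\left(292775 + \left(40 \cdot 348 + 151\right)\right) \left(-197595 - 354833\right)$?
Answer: $-169510322088$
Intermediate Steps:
$\left(292775 + \left(40 \cdot 348 + 151\right)\right) \left(-197595 - 354833\right) = \left(292775 + \left(13920 + 151\right)\right) \left(-552428\right) = \left(292775 + 14071\right) \left(-552428\right) = 306846 \left(-552428\right) = -169510322088$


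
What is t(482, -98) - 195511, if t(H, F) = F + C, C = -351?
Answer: -195960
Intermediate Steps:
t(H, F) = -351 + F (t(H, F) = F - 351 = -351 + F)
t(482, -98) - 195511 = (-351 - 98) - 195511 = -449 - 195511 = -195960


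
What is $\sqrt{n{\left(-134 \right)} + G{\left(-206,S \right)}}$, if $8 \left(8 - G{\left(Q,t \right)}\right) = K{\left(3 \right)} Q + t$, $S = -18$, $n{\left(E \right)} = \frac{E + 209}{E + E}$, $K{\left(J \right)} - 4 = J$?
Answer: $\frac{\sqrt{3415593}}{134} \approx 13.792$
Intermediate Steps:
$K{\left(J \right)} = 4 + J$
$n{\left(E \right)} = \frac{209 + E}{2 E}$
$G{\left(Q,t \right)} = 8 - \frac{7 Q}{8} - \frac{t}{8}$ ($G{\left(Q,t \right)} = 8 - \frac{\left(4 + 3\right) Q + t}{8} = 8 - \frac{7 Q + t}{8} = 8 - \frac{t + 7 Q}{8} = 8 - \left(\frac{t}{8} + \frac{7 Q}{8}\right) = 8 - \frac{7 Q}{8} - \frac{t}{8}$)
$\sqrt{n{\left(-134 \right)} + G{\left(-206,S \right)}} = \sqrt{\frac{209 - 134}{2 \left(-134\right)} - - \frac{381}{2}} = \sqrt{\frac{1}{2} \left(- \frac{1}{134}\right) 75 + \left(8 + \frac{721}{4} + \frac{9}{4}\right)} = \sqrt{- \frac{75}{268} + \frac{381}{2}} = \sqrt{\frac{50979}{268}} = \frac{\sqrt{3415593}}{134}$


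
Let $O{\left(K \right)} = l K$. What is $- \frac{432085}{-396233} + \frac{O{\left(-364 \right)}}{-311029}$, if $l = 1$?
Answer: $\frac{134535194277}{123239953757} \approx 1.0917$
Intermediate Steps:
$O{\left(K \right)} = K$ ($O{\left(K \right)} = 1 K = K$)
$- \frac{432085}{-396233} + \frac{O{\left(-364 \right)}}{-311029} = - \frac{432085}{-396233} - \frac{364}{-311029} = \left(-432085\right) \left(- \frac{1}{396233}\right) - - \frac{364}{311029} = \frac{432085}{396233} + \frac{364}{311029} = \frac{134535194277}{123239953757}$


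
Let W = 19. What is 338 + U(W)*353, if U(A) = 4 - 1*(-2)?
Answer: 2456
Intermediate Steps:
U(A) = 6 (U(A) = 4 + 2 = 6)
338 + U(W)*353 = 338 + 6*353 = 338 + 2118 = 2456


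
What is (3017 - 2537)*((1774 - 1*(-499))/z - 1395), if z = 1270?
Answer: -84930096/127 ≈ -6.6874e+5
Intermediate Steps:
(3017 - 2537)*((1774 - 1*(-499))/z - 1395) = (3017 - 2537)*((1774 - 1*(-499))/1270 - 1395) = 480*((1774 + 499)*(1/1270) - 1395) = 480*(2273*(1/1270) - 1395) = 480*(2273/1270 - 1395) = 480*(-1769377/1270) = -84930096/127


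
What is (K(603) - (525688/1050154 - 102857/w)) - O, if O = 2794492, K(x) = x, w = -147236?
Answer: -215996313930186081/77310237172 ≈ -2.7939e+6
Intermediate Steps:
(K(603) - (525688/1050154 - 102857/w)) - O = (603 - (525688/1050154 - 102857/(-147236))) - 1*2794492 = (603 - (525688*(1/1050154) - 102857*(-1/147236))) - 2794492 = (603 - (262844/525077 + 102857/147236)) - 2794492 = (603 - 1*92707944173/77310237172) - 2794492 = (603 - 92707944173/77310237172) - 2794492 = 46525365070543/77310237172 - 2794492 = -215996313930186081/77310237172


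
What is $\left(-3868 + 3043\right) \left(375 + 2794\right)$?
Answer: $-2614425$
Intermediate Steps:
$\left(-3868 + 3043\right) \left(375 + 2794\right) = \left(-825\right) 3169 = -2614425$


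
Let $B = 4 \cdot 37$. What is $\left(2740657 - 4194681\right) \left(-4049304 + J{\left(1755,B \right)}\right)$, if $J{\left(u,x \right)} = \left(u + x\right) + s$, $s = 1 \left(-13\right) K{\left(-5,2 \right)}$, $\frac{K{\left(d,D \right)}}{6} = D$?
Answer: $5885245019368$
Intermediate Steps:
$K{\left(d,D \right)} = 6 D$
$B = 148$
$s = -156$ ($s = 1 \left(-13\right) 6 \cdot 2 = \left(-13\right) 12 = -156$)
$J{\left(u,x \right)} = -156 + u + x$ ($J{\left(u,x \right)} = \left(u + x\right) - 156 = -156 + u + x$)
$\left(2740657 - 4194681\right) \left(-4049304 + J{\left(1755,B \right)}\right) = \left(2740657 - 4194681\right) \left(-4049304 + \left(-156 + 1755 + 148\right)\right) = - 1454024 \left(-4049304 + 1747\right) = \left(-1454024\right) \left(-4047557\right) = 5885245019368$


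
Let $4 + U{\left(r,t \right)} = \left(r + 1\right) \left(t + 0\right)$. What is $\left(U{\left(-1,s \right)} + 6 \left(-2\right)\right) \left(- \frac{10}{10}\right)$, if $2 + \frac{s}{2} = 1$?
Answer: $16$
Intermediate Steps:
$s = -2$ ($s = -4 + 2 \cdot 1 = -4 + 2 = -2$)
$U{\left(r,t \right)} = -4 + t \left(1 + r\right)$ ($U{\left(r,t \right)} = -4 + \left(r + 1\right) \left(t + 0\right) = -4 + \left(1 + r\right) t = -4 + t \left(1 + r\right)$)
$\left(U{\left(-1,s \right)} + 6 \left(-2\right)\right) \left(- \frac{10}{10}\right) = \left(\left(-4 - 2 - -2\right) + 6 \left(-2\right)\right) \left(- \frac{10}{10}\right) = \left(\left(-4 - 2 + 2\right) - 12\right) \left(\left(-10\right) \frac{1}{10}\right) = \left(-4 - 12\right) \left(-1\right) = \left(-16\right) \left(-1\right) = 16$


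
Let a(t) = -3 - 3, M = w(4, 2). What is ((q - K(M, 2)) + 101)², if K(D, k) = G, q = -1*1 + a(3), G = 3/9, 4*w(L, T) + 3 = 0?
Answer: 78961/9 ≈ 8773.4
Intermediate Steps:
w(L, T) = -¾ (w(L, T) = -¾ + (¼)*0 = -¾ + 0 = -¾)
M = -¾ ≈ -0.75000
a(t) = -6
G = ⅓ (G = 3*(⅑) = ⅓ ≈ 0.33333)
q = -7 (q = -1*1 - 6 = -1 - 6 = -7)
K(D, k) = ⅓
((q - K(M, 2)) + 101)² = ((-7 - 1*⅓) + 101)² = ((-7 - ⅓) + 101)² = (-22/3 + 101)² = (281/3)² = 78961/9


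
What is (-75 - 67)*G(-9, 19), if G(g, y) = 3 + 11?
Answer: -1988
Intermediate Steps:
G(g, y) = 14
(-75 - 67)*G(-9, 19) = (-75 - 67)*14 = -142*14 = -1988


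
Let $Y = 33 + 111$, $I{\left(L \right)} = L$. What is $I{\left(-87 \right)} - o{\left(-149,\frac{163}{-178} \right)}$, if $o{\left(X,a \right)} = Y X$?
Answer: $21369$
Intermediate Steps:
$Y = 144$
$o{\left(X,a \right)} = 144 X$
$I{\left(-87 \right)} - o{\left(-149,\frac{163}{-178} \right)} = -87 - 144 \left(-149\right) = -87 - -21456 = -87 + 21456 = 21369$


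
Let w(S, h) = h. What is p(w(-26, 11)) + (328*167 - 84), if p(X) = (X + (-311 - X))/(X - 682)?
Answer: 36698643/671 ≈ 54692.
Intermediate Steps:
p(X) = -311/(-682 + X)
p(w(-26, 11)) + (328*167 - 84) = -311/(-682 + 11) + (328*167 - 84) = -311/(-671) + (54776 - 84) = -311*(-1/671) + 54692 = 311/671 + 54692 = 36698643/671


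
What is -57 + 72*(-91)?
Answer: -6609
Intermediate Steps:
-57 + 72*(-91) = -57 - 6552 = -6609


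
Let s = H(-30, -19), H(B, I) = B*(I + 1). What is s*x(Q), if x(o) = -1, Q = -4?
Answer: -540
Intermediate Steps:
H(B, I) = B*(1 + I)
s = 540 (s = -30*(1 - 19) = -30*(-18) = 540)
s*x(Q) = 540*(-1) = -540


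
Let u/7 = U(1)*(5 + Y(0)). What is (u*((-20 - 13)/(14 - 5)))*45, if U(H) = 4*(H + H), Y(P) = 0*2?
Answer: -46200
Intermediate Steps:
Y(P) = 0
U(H) = 8*H (U(H) = 4*(2*H) = 8*H)
u = 280 (u = 7*((8*1)*(5 + 0)) = 7*(8*5) = 7*40 = 280)
(u*((-20 - 13)/(14 - 5)))*45 = (280*((-20 - 13)/(14 - 5)))*45 = (280*(-33/9))*45 = (280*(-33*⅑))*45 = (280*(-11/3))*45 = -3080/3*45 = -46200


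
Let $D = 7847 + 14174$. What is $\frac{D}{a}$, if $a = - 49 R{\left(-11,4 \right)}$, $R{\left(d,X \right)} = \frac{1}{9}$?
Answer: $- \frac{198189}{49} \approx -4044.7$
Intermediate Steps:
$R{\left(d,X \right)} = \frac{1}{9}$
$a = - \frac{49}{9}$ ($a = \left(-49\right) \frac{1}{9} = - \frac{49}{9} \approx -5.4444$)
$D = 22021$
$\frac{D}{a} = \frac{22021}{- \frac{49}{9}} = 22021 \left(- \frac{9}{49}\right) = - \frac{198189}{49}$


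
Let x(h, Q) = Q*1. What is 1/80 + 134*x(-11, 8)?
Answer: 85761/80 ≈ 1072.0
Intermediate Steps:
x(h, Q) = Q
1/80 + 134*x(-11, 8) = 1/80 + 134*8 = 1/80 + 1072 = 85761/80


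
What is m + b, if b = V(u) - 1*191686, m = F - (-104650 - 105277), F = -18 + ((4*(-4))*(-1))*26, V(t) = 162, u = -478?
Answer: 18801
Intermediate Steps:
F = 398 (F = -18 - 16*(-1)*26 = -18 + 16*26 = -18 + 416 = 398)
m = 210325 (m = 398 - (-104650 - 105277) = 398 - 1*(-209927) = 398 + 209927 = 210325)
b = -191524 (b = 162 - 1*191686 = 162 - 191686 = -191524)
m + b = 210325 - 191524 = 18801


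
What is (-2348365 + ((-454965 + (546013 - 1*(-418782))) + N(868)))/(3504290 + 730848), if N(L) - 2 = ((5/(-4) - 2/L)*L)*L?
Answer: -2782049/4235138 ≈ -0.65690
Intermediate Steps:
N(L) = 2 + L²*(-5/4 - 2/L) (N(L) = 2 + ((5/(-4) - 2/L)*L)*L = 2 + ((5*(-¼) - 2/L)*L)*L = 2 + ((-5/4 - 2/L)*L)*L = 2 + (L*(-5/4 - 2/L))*L = 2 + L²*(-5/4 - 2/L))
(-2348365 + ((-454965 + (546013 - 1*(-418782))) + N(868)))/(3504290 + 730848) = (-2348365 + ((-454965 + (546013 - 1*(-418782))) + (2 - 2*868 - 5/4*868²)))/(3504290 + 730848) = (-2348365 + ((-454965 + (546013 + 418782)) + (2 - 1736 - 5/4*753424)))/4235138 = (-2348365 + ((-454965 + 964795) + (2 - 1736 - 941780)))*(1/4235138) = (-2348365 + (509830 - 943514))*(1/4235138) = (-2348365 - 433684)*(1/4235138) = -2782049*1/4235138 = -2782049/4235138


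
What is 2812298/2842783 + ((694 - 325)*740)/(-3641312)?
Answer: 2366051032249/2587864962824 ≈ 0.91429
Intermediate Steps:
2812298/2842783 + ((694 - 325)*740)/(-3641312) = 2812298*(1/2842783) + (369*740)*(-1/3641312) = 2812298/2842783 + 273060*(-1/3641312) = 2812298/2842783 - 68265/910328 = 2366051032249/2587864962824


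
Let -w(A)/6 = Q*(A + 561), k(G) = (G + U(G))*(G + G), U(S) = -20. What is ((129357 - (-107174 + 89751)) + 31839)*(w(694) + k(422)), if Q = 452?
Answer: -547337200368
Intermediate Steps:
k(G) = 2*G*(-20 + G) (k(G) = (G - 20)*(G + G) = (-20 + G)*(2*G) = 2*G*(-20 + G))
w(A) = -1521432 - 2712*A (w(A) = -2712*(A + 561) = -2712*(561 + A) = -6*(253572 + 452*A) = -1521432 - 2712*A)
((129357 - (-107174 + 89751)) + 31839)*(w(694) + k(422)) = ((129357 - (-107174 + 89751)) + 31839)*((-1521432 - 2712*694) + 2*422*(-20 + 422)) = ((129357 - 1*(-17423)) + 31839)*((-1521432 - 1882128) + 2*422*402) = ((129357 + 17423) + 31839)*(-3403560 + 339288) = (146780 + 31839)*(-3064272) = 178619*(-3064272) = -547337200368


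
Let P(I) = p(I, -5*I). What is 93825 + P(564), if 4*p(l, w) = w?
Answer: 93120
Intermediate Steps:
p(l, w) = w/4
P(I) = -5*I/4 (P(I) = (-5*I)/4 = -5*I/4)
93825 + P(564) = 93825 - 5/4*564 = 93825 - 705 = 93120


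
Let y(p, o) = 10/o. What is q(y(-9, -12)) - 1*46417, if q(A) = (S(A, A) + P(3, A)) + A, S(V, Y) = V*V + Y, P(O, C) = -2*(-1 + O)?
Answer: -1671191/36 ≈ -46422.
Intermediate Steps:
P(O, C) = 2 - 2*O
S(V, Y) = Y + V**2 (S(V, Y) = V**2 + Y = Y + V**2)
q(A) = -4 + A**2 + 2*A (q(A) = ((A + A**2) + (2 - 2*3)) + A = ((A + A**2) + (2 - 6)) + A = ((A + A**2) - 4) + A = (-4 + A + A**2) + A = -4 + A**2 + 2*A)
q(y(-9, -12)) - 1*46417 = (-4 + (10/(-12))**2 + 2*(10/(-12))) - 1*46417 = (-4 + (10*(-1/12))**2 + 2*(10*(-1/12))) - 46417 = (-4 + (-5/6)**2 + 2*(-5/6)) - 46417 = (-4 + 25/36 - 5/3) - 46417 = -179/36 - 46417 = -1671191/36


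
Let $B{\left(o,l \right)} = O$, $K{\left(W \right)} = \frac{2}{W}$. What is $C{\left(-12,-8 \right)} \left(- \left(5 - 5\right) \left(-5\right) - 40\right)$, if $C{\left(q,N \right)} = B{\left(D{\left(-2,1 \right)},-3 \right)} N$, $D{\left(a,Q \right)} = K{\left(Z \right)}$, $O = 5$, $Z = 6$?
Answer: $1600$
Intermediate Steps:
$D{\left(a,Q \right)} = \frac{1}{3}$ ($D{\left(a,Q \right)} = \frac{2}{6} = 2 \cdot \frac{1}{6} = \frac{1}{3}$)
$B{\left(o,l \right)} = 5$
$C{\left(q,N \right)} = 5 N$
$C{\left(-12,-8 \right)} \left(- \left(5 - 5\right) \left(-5\right) - 40\right) = 5 \left(-8\right) \left(- \left(5 - 5\right) \left(-5\right) - 40\right) = - 40 \left(- 0 \left(-5\right) - 40\right) = - 40 \left(\left(-1\right) 0 - 40\right) = - 40 \left(0 - 40\right) = \left(-40\right) \left(-40\right) = 1600$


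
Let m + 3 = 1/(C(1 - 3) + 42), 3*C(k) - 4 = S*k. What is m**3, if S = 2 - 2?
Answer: -57960603/2197000 ≈ -26.382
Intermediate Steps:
S = 0
C(k) = 4/3 (C(k) = 4/3 + (0*k)/3 = 4/3 + (1/3)*0 = 4/3 + 0 = 4/3)
m = -387/130 (m = -3 + 1/(4/3 + 42) = -3 + 1/(130/3) = -3 + 3/130 = -387/130 ≈ -2.9769)
m**3 = (-387/130)**3 = -57960603/2197000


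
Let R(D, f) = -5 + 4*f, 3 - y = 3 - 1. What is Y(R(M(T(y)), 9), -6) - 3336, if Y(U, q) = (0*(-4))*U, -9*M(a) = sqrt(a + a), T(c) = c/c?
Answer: -3336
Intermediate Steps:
y = 1 (y = 3 - (3 - 1) = 3 - 1*2 = 3 - 2 = 1)
T(c) = 1
M(a) = -sqrt(2)*sqrt(a)/9 (M(a) = -sqrt(a + a)/9 = -sqrt(2)*sqrt(a)/9)
Y(U, q) = 0 (Y(U, q) = 0*U = 0)
Y(R(M(T(y)), 9), -6) - 3336 = 0 - 3336 = -3336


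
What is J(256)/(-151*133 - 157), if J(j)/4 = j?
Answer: -64/1265 ≈ -0.050593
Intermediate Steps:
J(j) = 4*j
J(256)/(-151*133 - 157) = (4*256)/(-151*133 - 157) = 1024/(-20083 - 157) = 1024/(-20240) = 1024*(-1/20240) = -64/1265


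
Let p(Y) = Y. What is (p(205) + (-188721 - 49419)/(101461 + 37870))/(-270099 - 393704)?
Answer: -28324715/92488335793 ≈ -0.00030625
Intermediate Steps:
(p(205) + (-188721 - 49419)/(101461 + 37870))/(-270099 - 393704) = (205 + (-188721 - 49419)/(101461 + 37870))/(-270099 - 393704) = (205 - 238140/139331)/(-663803) = (205 - 238140*1/139331)*(-1/663803) = (205 - 238140/139331)*(-1/663803) = (28324715/139331)*(-1/663803) = -28324715/92488335793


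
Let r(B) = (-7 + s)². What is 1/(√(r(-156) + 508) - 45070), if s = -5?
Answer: -22535/1015652124 - √163/1015652124 ≈ -2.2200e-5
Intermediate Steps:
r(B) = 144 (r(B) = (-7 - 5)² = (-12)² = 144)
1/(√(r(-156) + 508) - 45070) = 1/(√(144 + 508) - 45070) = 1/(√652 - 45070) = 1/(2*√163 - 45070) = 1/(-45070 + 2*√163)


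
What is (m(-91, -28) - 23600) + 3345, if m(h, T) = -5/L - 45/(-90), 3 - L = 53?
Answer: -101272/5 ≈ -20254.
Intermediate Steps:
L = -50 (L = 3 - 1*53 = 3 - 53 = -50)
m(h, T) = ⅗ (m(h, T) = -5/(-50) - 45/(-90) = -5*(-1/50) - 45*(-1/90) = ⅒ + ½ = ⅗)
(m(-91, -28) - 23600) + 3345 = (⅗ - 23600) + 3345 = -117997/5 + 3345 = -101272/5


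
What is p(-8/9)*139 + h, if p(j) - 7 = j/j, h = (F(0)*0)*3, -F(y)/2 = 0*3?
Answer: 1112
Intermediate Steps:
F(y) = 0 (F(y) = -0*3 = -2*0 = 0)
h = 0 (h = (0*0)*3 = 0*3 = 0)
p(j) = 8 (p(j) = 7 + j/j = 7 + 1 = 8)
p(-8/9)*139 + h = 8*139 + 0 = 1112 + 0 = 1112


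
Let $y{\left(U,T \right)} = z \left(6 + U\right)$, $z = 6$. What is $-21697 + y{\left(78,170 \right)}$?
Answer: $-21193$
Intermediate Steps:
$y{\left(U,T \right)} = 36 + 6 U$ ($y{\left(U,T \right)} = 6 \left(6 + U\right) = 36 + 6 U$)
$-21697 + y{\left(78,170 \right)} = -21697 + \left(36 + 6 \cdot 78\right) = -21697 + \left(36 + 468\right) = -21697 + 504 = -21193$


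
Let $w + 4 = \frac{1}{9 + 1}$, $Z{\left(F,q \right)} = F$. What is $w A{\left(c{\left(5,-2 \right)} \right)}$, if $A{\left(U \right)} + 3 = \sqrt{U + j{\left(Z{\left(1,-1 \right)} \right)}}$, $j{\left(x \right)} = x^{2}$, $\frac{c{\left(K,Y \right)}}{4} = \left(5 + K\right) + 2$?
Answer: $- \frac{78}{5} \approx -15.6$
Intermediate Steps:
$c{\left(K,Y \right)} = 28 + 4 K$ ($c{\left(K,Y \right)} = 4 \left(\left(5 + K\right) + 2\right) = 4 \left(7 + K\right) = 28 + 4 K$)
$w = - \frac{39}{10}$ ($w = -4 + \frac{1}{9 + 1} = -4 + \frac{1}{10} = - \frac{39}{10} \approx -3.9$)
$A{\left(U \right)} = -3 + \sqrt{1 + U}$ ($A{\left(U \right)} = -3 + \sqrt{U + 1^{2}} = -3 + \sqrt{U + 1} = -3 + \sqrt{1 + U}$)
$w A{\left(c{\left(5,-2 \right)} \right)} = - \frac{39 \left(-3 + \sqrt{1 + \left(28 + 4 \cdot 5\right)}\right)}{10} = - \frac{39 \left(-3 + \sqrt{1 + \left(28 + 20\right)}\right)}{10} = - \frac{39 \left(-3 + \sqrt{1 + 48}\right)}{10} = - \frac{39 \left(-3 + \sqrt{49}\right)}{10} = - \frac{39 \left(-3 + 7\right)}{10} = \left(- \frac{39}{10}\right) 4 = - \frac{78}{5}$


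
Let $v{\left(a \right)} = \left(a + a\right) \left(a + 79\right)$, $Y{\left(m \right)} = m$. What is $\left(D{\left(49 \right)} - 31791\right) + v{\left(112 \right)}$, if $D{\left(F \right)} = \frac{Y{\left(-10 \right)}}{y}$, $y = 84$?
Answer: $\frac{461701}{42} \approx 10993.0$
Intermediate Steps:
$D{\left(F \right)} = - \frac{5}{42}$ ($D{\left(F \right)} = - \frac{10}{84} = \left(-10\right) \frac{1}{84} = - \frac{5}{42}$)
$v{\left(a \right)} = 2 a \left(79 + a\right)$
$\left(D{\left(49 \right)} - 31791\right) + v{\left(112 \right)} = \left(- \frac{5}{42} - 31791\right) + 2 \cdot 112 \left(79 + 112\right) = - \frac{1335227}{42} + 2 \cdot 112 \cdot 191 = - \frac{1335227}{42} + 42784 = \frac{461701}{42}$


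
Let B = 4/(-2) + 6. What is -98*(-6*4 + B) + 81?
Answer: 2041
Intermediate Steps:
B = 4 (B = 4*(-½) + 6 = -2 + 6 = 4)
-98*(-6*4 + B) + 81 = -98*(-6*4 + 4) + 81 = -98*(-24 + 4) + 81 = -98*(-20) + 81 = 1960 + 81 = 2041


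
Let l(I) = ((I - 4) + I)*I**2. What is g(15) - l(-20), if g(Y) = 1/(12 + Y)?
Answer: 475201/27 ≈ 17600.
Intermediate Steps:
l(I) = I**2*(-4 + 2*I) (l(I) = ((-4 + I) + I)*I**2 = (-4 + 2*I)*I**2 = I**2*(-4 + 2*I))
g(15) - l(-20) = 1/(12 + 15) - 2*(-20)**2*(-2 - 20) = 1/27 - 2*400*(-22) = 1/27 - 1*(-17600) = 1/27 + 17600 = 475201/27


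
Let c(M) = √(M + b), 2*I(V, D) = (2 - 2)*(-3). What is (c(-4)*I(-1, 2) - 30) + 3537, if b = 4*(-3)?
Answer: 3507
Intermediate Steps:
b = -12
I(V, D) = 0 (I(V, D) = ((2 - 2)*(-3))/2 = (0*(-3))/2 = (½)*0 = 0)
c(M) = √(-12 + M) (c(M) = √(M - 12) = √(-12 + M))
(c(-4)*I(-1, 2) - 30) + 3537 = (√(-12 - 4)*0 - 30) + 3537 = (√(-16)*0 - 30) + 3537 = ((4*I)*0 - 30) + 3537 = (0 - 30) + 3537 = -30 + 3537 = 3507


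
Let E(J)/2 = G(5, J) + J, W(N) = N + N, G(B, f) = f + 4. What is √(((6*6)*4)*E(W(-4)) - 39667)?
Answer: I*√43123 ≈ 207.66*I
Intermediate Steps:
G(B, f) = 4 + f
W(N) = 2*N
E(J) = 8 + 4*J (E(J) = 2*((4 + J) + J) = 2*(4 + 2*J) = 8 + 4*J)
√(((6*6)*4)*E(W(-4)) - 39667) = √(((6*6)*4)*(8 + 4*(2*(-4))) - 39667) = √((36*4)*(8 + 4*(-8)) - 39667) = √(144*(8 - 32) - 39667) = √(144*(-24) - 39667) = √(-3456 - 39667) = √(-43123) = I*√43123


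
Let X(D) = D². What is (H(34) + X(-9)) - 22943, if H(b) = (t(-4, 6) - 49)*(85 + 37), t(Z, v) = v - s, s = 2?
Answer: -28352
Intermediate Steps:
t(Z, v) = -2 + v (t(Z, v) = v - 1*2 = v - 2 = -2 + v)
H(b) = -5490 (H(b) = ((-2 + 6) - 49)*(85 + 37) = (4 - 49)*122 = -45*122 = -5490)
(H(34) + X(-9)) - 22943 = (-5490 + (-9)²) - 22943 = (-5490 + 81) - 22943 = -5409 - 22943 = -28352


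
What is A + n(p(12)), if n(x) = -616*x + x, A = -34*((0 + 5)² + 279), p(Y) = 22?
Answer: -23866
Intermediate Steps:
A = -10336 (A = -34*(5² + 279) = -34*(25 + 279) = -34*304 = -10336)
n(x) = -615*x
A + n(p(12)) = -10336 - 615*22 = -10336 - 13530 = -23866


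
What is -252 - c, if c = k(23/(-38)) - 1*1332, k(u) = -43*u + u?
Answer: 20037/19 ≈ 1054.6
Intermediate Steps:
k(u) = -42*u
c = -24825/19 (c = -966/(-38) - 1*1332 = -966*(-1)/38 - 1332 = -42*(-23/38) - 1332 = 483/19 - 1332 = -24825/19 ≈ -1306.6)
-252 - c = -252 - 1*(-24825/19) = -252 + 24825/19 = 20037/19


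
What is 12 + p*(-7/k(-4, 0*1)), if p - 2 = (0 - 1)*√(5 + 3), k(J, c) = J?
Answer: 31/2 - 7*√2/2 ≈ 10.550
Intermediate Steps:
p = 2 - 2*√2 (p = 2 + (0 - 1)*√(5 + 3) = 2 - √8 = 2 - 2*√2 ≈ -0.82843)
12 + p*(-7/k(-4, 0*1)) = 12 + (2 - 2*√2)*(-7/(-4)) = 12 + (2 - 2*√2)*(-7*(-¼)) = 12 + (2 - 2*√2)*(7/4) = 12 + (7/2 - 7*√2/2) = 31/2 - 7*√2/2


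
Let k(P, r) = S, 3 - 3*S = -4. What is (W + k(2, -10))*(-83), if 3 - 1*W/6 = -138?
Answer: -211235/3 ≈ -70412.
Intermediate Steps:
S = 7/3 (S = 1 - ⅓*(-4) = 1 + 4/3 = 7/3 ≈ 2.3333)
W = 846 (W = 18 - 6*(-138) = 18 + 828 = 846)
k(P, r) = 7/3
(W + k(2, -10))*(-83) = (846 + 7/3)*(-83) = (2545/3)*(-83) = -211235/3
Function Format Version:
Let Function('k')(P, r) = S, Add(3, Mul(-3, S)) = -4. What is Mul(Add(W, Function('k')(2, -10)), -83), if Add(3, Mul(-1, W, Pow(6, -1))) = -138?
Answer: Rational(-211235, 3) ≈ -70412.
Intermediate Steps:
S = Rational(7, 3) (S = Add(1, Mul(Rational(-1, 3), -4)) = Add(1, Rational(4, 3)) = Rational(7, 3) ≈ 2.3333)
W = 846 (W = Add(18, Mul(-6, -138)) = Add(18, 828) = 846)
Function('k')(P, r) = Rational(7, 3)
Mul(Add(W, Function('k')(2, -10)), -83) = Mul(Add(846, Rational(7, 3)), -83) = Mul(Rational(2545, 3), -83) = Rational(-211235, 3)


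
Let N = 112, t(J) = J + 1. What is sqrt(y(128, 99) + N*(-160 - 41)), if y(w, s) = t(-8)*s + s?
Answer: I*sqrt(23106) ≈ 152.01*I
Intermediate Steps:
t(J) = 1 + J
y(w, s) = -6*s (y(w, s) = (1 - 8)*s + s = -7*s + s = -6*s)
sqrt(y(128, 99) + N*(-160 - 41)) = sqrt(-6*99 + 112*(-160 - 41)) = sqrt(-594 + 112*(-201)) = sqrt(-594 - 22512) = sqrt(-23106) = I*sqrt(23106)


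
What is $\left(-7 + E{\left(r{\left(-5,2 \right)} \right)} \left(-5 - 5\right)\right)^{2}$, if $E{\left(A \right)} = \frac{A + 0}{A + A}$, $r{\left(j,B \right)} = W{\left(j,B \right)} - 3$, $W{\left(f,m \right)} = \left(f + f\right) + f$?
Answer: $144$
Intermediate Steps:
$W{\left(f,m \right)} = 3 f$ ($W{\left(f,m \right)} = 2 f + f = 3 f$)
$r{\left(j,B \right)} = -3 + 3 j$ ($r{\left(j,B \right)} = 3 j - 3 = -3 + 3 j$)
$E{\left(A \right)} = \frac{1}{2}$ ($E{\left(A \right)} = \frac{A}{2 A} = A \frac{1}{2 A} = \frac{1}{2}$)
$\left(-7 + E{\left(r{\left(-5,2 \right)} \right)} \left(-5 - 5\right)\right)^{2} = \left(-7 + \frac{-5 - 5}{2}\right)^{2} = \left(-7 + \frac{1}{2} \left(-10\right)\right)^{2} = \left(-7 - 5\right)^{2} = \left(-12\right)^{2} = 144$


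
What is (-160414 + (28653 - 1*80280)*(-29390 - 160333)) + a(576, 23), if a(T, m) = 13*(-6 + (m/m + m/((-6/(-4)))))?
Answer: 29384007124/3 ≈ 9.7947e+9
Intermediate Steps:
a(T, m) = -65 + 26*m/3 (a(T, m) = 13*(-6 + (1 + m/((-6*(-¼))))) = 13*(-6 + (1 + m/(3/2))) = 13*(-6 + (1 + m*(⅔))) = 13*(-6 + (1 + 2*m/3)) = 13*(-5 + 2*m/3) = -65 + 26*m/3)
(-160414 + (28653 - 1*80280)*(-29390 - 160333)) + a(576, 23) = (-160414 + (28653 - 1*80280)*(-29390 - 160333)) + (-65 + (26/3)*23) = (-160414 + (28653 - 80280)*(-189723)) + (-65 + 598/3) = (-160414 - 51627*(-189723)) + 403/3 = (-160414 + 9794829321) + 403/3 = 9794668907 + 403/3 = 29384007124/3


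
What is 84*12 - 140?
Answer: 868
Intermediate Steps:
84*12 - 140 = 1008 - 140 = 868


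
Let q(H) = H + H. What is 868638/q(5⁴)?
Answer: 434319/625 ≈ 694.91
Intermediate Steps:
q(H) = 2*H
868638/q(5⁴) = 868638/((2*5⁴)) = 868638/((2*625)) = 868638/1250 = 868638*(1/1250) = 434319/625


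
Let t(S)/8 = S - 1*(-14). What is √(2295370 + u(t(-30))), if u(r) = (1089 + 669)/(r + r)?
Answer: √587612962/16 ≈ 1515.0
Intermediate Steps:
t(S) = 112 + 8*S (t(S) = 8*(S - 1*(-14)) = 8*(S + 14) = 8*(14 + S) = 112 + 8*S)
u(r) = 879/r (u(r) = 1758/((2*r)) = 1758*(1/(2*r)) = 879/r)
√(2295370 + u(t(-30))) = √(2295370 + 879/(112 + 8*(-30))) = √(2295370 + 879/(112 - 240)) = √(2295370 + 879/(-128)) = √(2295370 + 879*(-1/128)) = √(2295370 - 879/128) = √(293806481/128) = √587612962/16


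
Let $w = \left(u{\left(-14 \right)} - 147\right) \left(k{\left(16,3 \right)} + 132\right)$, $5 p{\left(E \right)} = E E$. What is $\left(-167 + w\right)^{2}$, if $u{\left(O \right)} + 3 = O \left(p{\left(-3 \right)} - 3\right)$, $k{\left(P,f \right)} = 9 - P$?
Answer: $282811489$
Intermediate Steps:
$p{\left(E \right)} = \frac{E^{2}}{5}$ ($p{\left(E \right)} = \frac{E E}{5} = \frac{E^{2}}{5}$)
$u{\left(O \right)} = -3 - \frac{6 O}{5}$ ($u{\left(O \right)} = -3 + O \left(\frac{\left(-3\right)^{2}}{5} - 3\right) = -3 + O \left(\frac{1}{5} \cdot 9 - 3\right) = -3 + O \left(\frac{9}{5} - 3\right) = -3 + O \left(- \frac{6}{5}\right) = -3 - \frac{6 O}{5}$)
$w = -16650$ ($w = \left(\left(-3 - - \frac{84}{5}\right) - 147\right) \left(\left(9 - 16\right) + 132\right) = \left(\left(-3 + \frac{84}{5}\right) - 147\right) \left(\left(9 - 16\right) + 132\right) = \left(\frac{69}{5} - 147\right) \left(-7 + 132\right) = \left(- \frac{666}{5}\right) 125 = -16650$)
$\left(-167 + w\right)^{2} = \left(-167 - 16650\right)^{2} = \left(-16817\right)^{2} = 282811489$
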